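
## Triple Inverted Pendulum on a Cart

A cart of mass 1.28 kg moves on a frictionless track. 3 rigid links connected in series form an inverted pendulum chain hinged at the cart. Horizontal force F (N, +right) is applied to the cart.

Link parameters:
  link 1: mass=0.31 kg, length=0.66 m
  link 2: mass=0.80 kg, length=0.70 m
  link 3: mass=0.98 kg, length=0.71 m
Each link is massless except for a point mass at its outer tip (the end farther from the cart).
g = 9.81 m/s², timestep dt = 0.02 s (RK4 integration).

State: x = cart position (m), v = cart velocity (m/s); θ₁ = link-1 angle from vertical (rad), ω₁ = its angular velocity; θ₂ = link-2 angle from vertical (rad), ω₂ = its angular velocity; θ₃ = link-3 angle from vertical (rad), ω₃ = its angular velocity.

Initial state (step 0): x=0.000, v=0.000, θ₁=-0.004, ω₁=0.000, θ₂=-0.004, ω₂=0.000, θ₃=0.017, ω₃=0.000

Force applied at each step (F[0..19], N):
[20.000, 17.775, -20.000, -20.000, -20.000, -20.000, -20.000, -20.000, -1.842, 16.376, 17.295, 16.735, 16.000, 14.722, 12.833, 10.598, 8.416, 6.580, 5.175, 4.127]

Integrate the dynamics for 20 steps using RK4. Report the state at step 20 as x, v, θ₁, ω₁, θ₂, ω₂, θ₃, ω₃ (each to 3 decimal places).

apply F[0]=+20.000 → step 1: x=0.003, v=0.314, θ₁=-0.009, ω₁=-0.480, θ₂=-0.004, ω₂=-0.004, θ₃=0.017, ω₃=0.013
apply F[1]=+17.775 → step 2: x=0.012, v=0.597, θ₁=-0.023, ω₁=-0.930, θ₂=-0.004, ω₂=0.008, θ₃=0.018, ω₃=0.025
apply F[2]=-20.000 → step 3: x=0.021, v=0.294, θ₁=-0.037, ω₁=-0.527, θ₂=-0.004, ω₂=0.052, θ₃=0.018, ω₃=0.039
apply F[3]=-20.000 → step 4: x=0.024, v=-0.005, θ₁=-0.044, ω₁=-0.156, θ₂=-0.002, ω₂=0.121, θ₃=0.019, ω₃=0.052
apply F[4]=-20.000 → step 5: x=0.021, v=-0.302, θ₁=-0.044, ω₁=0.202, θ₂=0.001, ω₂=0.201, θ₃=0.020, ω₃=0.065
apply F[5]=-20.000 → step 6: x=0.012, v=-0.601, θ₁=-0.036, ω₁=0.565, θ₂=0.006, ω₂=0.281, θ₃=0.022, ω₃=0.076
apply F[6]=-20.000 → step 7: x=-0.003, v=-0.905, θ₁=-0.021, ω₁=0.951, θ₂=0.013, ω₂=0.349, θ₃=0.023, ω₃=0.084
apply F[7]=-20.000 → step 8: x=-0.024, v=-1.214, θ₁=0.002, ω₁=1.375, θ₂=0.020, ω₂=0.392, θ₃=0.025, ω₃=0.088
apply F[8]=-1.842 → step 9: x=-0.049, v=-1.247, θ₁=0.030, ω₁=1.419, θ₂=0.028, ω₂=0.404, θ₃=0.027, ω₃=0.089
apply F[9]=+16.376 → step 10: x=-0.071, v=-1.004, θ₁=0.055, ω₁=1.082, θ₂=0.036, ω₂=0.386, θ₃=0.029, ω₃=0.087
apply F[10]=+17.295 → step 11: x=-0.089, v=-0.755, θ₁=0.073, ω₁=0.768, θ₂=0.043, ω₂=0.341, θ₃=0.030, ω₃=0.081
apply F[11]=+16.735 → step 12: x=-0.102, v=-0.521, θ₁=0.086, ω₁=0.498, θ₂=0.050, ω₂=0.280, θ₃=0.032, ω₃=0.071
apply F[12]=+16.000 → step 13: x=-0.110, v=-0.302, θ₁=0.094, ω₁=0.264, θ₂=0.054, ω₂=0.209, θ₃=0.033, ω₃=0.058
apply F[13]=+14.722 → step 14: x=-0.114, v=-0.105, θ₁=0.097, ω₁=0.068, θ₂=0.058, ω₂=0.137, θ₃=0.034, ω₃=0.043
apply F[14]=+12.833 → step 15: x=-0.114, v=0.063, θ₁=0.097, ω₁=-0.086, θ₂=0.060, ω₂=0.070, θ₃=0.035, ω₃=0.026
apply F[15]=+10.598 → step 16: x=-0.112, v=0.196, θ₁=0.094, ω₁=-0.196, θ₂=0.061, ω₂=0.009, θ₃=0.035, ω₃=0.010
apply F[16]=+8.416 → step 17: x=-0.107, v=0.297, θ₁=0.089, ω₁=-0.266, θ₂=0.060, ω₂=-0.043, θ₃=0.035, ω₃=-0.006
apply F[17]=+6.580 → step 18: x=-0.100, v=0.372, θ₁=0.084, ω₁=-0.307, θ₂=0.059, ω₂=-0.086, θ₃=0.035, ω₃=-0.022
apply F[18]=+5.175 → step 19: x=-0.092, v=0.427, θ₁=0.077, ω₁=-0.327, θ₂=0.057, ω₂=-0.121, θ₃=0.034, ω₃=-0.036
apply F[19]=+4.127 → step 20: x=-0.083, v=0.468, θ₁=0.071, ω₁=-0.335, θ₂=0.054, ω₂=-0.148, θ₃=0.033, ω₃=-0.050

Answer: x=-0.083, v=0.468, θ₁=0.071, ω₁=-0.335, θ₂=0.054, ω₂=-0.148, θ₃=0.033, ω₃=-0.050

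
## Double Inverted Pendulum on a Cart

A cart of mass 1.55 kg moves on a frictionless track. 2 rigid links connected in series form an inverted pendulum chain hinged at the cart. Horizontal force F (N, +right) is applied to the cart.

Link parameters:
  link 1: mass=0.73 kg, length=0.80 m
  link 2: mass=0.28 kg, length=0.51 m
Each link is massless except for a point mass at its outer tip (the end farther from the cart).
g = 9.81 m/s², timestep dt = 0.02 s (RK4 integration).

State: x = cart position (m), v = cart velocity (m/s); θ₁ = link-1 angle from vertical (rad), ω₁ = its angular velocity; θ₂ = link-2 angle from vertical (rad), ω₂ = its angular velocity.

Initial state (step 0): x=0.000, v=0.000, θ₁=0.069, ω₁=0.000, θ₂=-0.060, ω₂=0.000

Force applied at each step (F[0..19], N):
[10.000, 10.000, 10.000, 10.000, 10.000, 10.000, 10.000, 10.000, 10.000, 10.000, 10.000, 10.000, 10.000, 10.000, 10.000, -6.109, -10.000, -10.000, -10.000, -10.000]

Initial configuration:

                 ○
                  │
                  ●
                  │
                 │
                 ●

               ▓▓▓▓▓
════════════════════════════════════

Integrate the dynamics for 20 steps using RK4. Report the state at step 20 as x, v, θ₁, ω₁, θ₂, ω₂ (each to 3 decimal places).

apply F[0]=+10.000 → step 1: x=0.001, v=0.120, θ₁=0.068, ω₁=-0.120, θ₂=-0.061, ω₂=-0.071
apply F[1]=+10.000 → step 2: x=0.005, v=0.240, θ₁=0.064, ω₁=-0.242, θ₂=-0.063, ω₂=-0.140
apply F[2]=+10.000 → step 3: x=0.011, v=0.361, θ₁=0.058, ω₁=-0.366, θ₂=-0.066, ω₂=-0.209
apply F[3]=+10.000 → step 4: x=0.019, v=0.483, θ₁=0.050, ω₁=-0.494, θ₂=-0.071, ω₂=-0.274
apply F[4]=+10.000 → step 5: x=0.030, v=0.607, θ₁=0.038, ω₁=-0.626, θ₂=-0.077, ω₂=-0.337
apply F[5]=+10.000 → step 6: x=0.044, v=0.732, θ₁=0.024, ω₁=-0.764, θ₂=-0.085, ω₂=-0.395
apply F[6]=+10.000 → step 7: x=0.059, v=0.859, θ₁=0.008, ω₁=-0.910, θ₂=-0.093, ω₂=-0.448
apply F[7]=+10.000 → step 8: x=0.078, v=0.988, θ₁=-0.012, ω₁=-1.064, θ₂=-0.102, ω₂=-0.494
apply F[8]=+10.000 → step 9: x=0.099, v=1.120, θ₁=-0.035, ω₁=-1.227, θ₂=-0.113, ω₂=-0.533
apply F[9]=+10.000 → step 10: x=0.123, v=1.254, θ₁=-0.061, ω₁=-1.401, θ₂=-0.124, ω₂=-0.564
apply F[10]=+10.000 → step 11: x=0.149, v=1.390, θ₁=-0.091, ω₁=-1.586, θ₂=-0.135, ω₂=-0.586
apply F[11]=+10.000 → step 12: x=0.178, v=1.529, θ₁=-0.125, ω₁=-1.782, θ₂=-0.147, ω₂=-0.598
apply F[12]=+10.000 → step 13: x=0.210, v=1.668, θ₁=-0.162, ω₁=-1.989, θ₂=-0.159, ω₂=-0.601
apply F[13]=+10.000 → step 14: x=0.245, v=1.809, θ₁=-0.204, ω₁=-2.207, θ₂=-0.171, ω₂=-0.597
apply F[14]=+10.000 → step 15: x=0.283, v=1.948, θ₁=-0.251, ω₁=-2.434, θ₂=-0.183, ω₂=-0.587
apply F[15]=-6.109 → step 16: x=0.321, v=1.889, θ₁=-0.299, ω₁=-2.433, θ₂=-0.194, ω₂=-0.562
apply F[16]=-10.000 → step 17: x=0.358, v=1.785, θ₁=-0.348, ω₁=-2.396, θ₂=-0.205, ω₂=-0.520
apply F[17]=-10.000 → step 18: x=0.392, v=1.686, θ₁=-0.395, ω₁=-2.379, θ₂=-0.215, ω₂=-0.465
apply F[18]=-10.000 → step 19: x=0.425, v=1.590, θ₁=-0.443, ω₁=-2.381, θ₂=-0.224, ω₂=-0.398
apply F[19]=-10.000 → step 20: x=0.456, v=1.497, θ₁=-0.491, ω₁=-2.401, θ₂=-0.231, ω₂=-0.319

Answer: x=0.456, v=1.497, θ₁=-0.491, ω₁=-2.401, θ₂=-0.231, ω₂=-0.319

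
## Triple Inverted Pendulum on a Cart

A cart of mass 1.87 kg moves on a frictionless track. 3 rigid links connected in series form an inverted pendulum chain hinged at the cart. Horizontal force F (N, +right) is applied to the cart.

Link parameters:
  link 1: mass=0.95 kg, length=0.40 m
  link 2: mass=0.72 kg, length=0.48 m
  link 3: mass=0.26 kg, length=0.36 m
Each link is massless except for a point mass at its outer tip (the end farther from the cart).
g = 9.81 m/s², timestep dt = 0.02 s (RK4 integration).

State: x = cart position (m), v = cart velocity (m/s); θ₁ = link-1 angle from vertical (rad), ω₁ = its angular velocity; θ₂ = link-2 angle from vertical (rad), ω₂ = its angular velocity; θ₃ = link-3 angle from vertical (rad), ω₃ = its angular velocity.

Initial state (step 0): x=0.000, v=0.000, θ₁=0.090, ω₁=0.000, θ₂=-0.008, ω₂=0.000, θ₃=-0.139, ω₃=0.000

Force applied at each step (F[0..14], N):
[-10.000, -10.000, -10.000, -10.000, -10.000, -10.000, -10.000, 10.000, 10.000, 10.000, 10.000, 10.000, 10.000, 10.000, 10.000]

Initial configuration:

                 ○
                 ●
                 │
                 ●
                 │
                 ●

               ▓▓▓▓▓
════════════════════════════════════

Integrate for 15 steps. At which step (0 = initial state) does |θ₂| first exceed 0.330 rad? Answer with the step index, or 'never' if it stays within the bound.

apply F[0]=-10.000 → step 1: x=-0.001, v=-0.124, θ₁=0.094, ω₁=0.400, θ₂=-0.009, ω₂=-0.059, θ₃=-0.140, ω₃=-0.089
apply F[1]=-10.000 → step 2: x=-0.005, v=-0.249, θ₁=0.106, ω₁=0.808, θ₂=-0.010, ω₂=-0.123, θ₃=-0.143, ω₃=-0.176
apply F[2]=-10.000 → step 3: x=-0.011, v=-0.376, θ₁=0.126, ω₁=1.235, θ₂=-0.014, ω₂=-0.197, θ₃=-0.147, ω₃=-0.259
apply F[3]=-10.000 → step 4: x=-0.020, v=-0.505, θ₁=0.156, ω₁=1.684, θ₂=-0.018, ω₂=-0.283, θ₃=-0.153, ω₃=-0.336
apply F[4]=-10.000 → step 5: x=-0.031, v=-0.636, θ₁=0.194, ω₁=2.156, θ₂=-0.025, ω₂=-0.380, θ₃=-0.160, ω₃=-0.402
apply F[5]=-10.000 → step 6: x=-0.045, v=-0.767, θ₁=0.242, ω₁=2.647, θ₂=-0.034, ω₂=-0.482, θ₃=-0.169, ω₃=-0.456
apply F[6]=-10.000 → step 7: x=-0.062, v=-0.896, θ₁=0.300, ω₁=3.144, θ₂=-0.044, ω₂=-0.575, θ₃=-0.178, ω₃=-0.493
apply F[7]=+10.000 → step 8: x=-0.079, v=-0.825, θ₁=0.364, ω₁=3.232, θ₂=-0.057, ω₂=-0.737, θ₃=-0.189, ω₃=-0.542
apply F[8]=+10.000 → step 9: x=-0.095, v=-0.757, θ₁=0.429, ω₁=3.359, θ₂=-0.074, ω₂=-0.912, θ₃=-0.200, ω₃=-0.583
apply F[9]=+10.000 → step 10: x=-0.110, v=-0.689, θ₁=0.498, ω₁=3.514, θ₂=-0.094, ω₂=-1.090, θ₃=-0.212, ω₃=-0.613
apply F[10]=+10.000 → step 11: x=-0.123, v=-0.618, θ₁=0.570, ω₁=3.687, θ₂=-0.117, ω₂=-1.262, θ₃=-0.224, ω₃=-0.634
apply F[11]=+10.000 → step 12: x=-0.134, v=-0.544, θ₁=0.646, ω₁=3.872, θ₂=-0.144, ω₂=-1.419, θ₃=-0.237, ω₃=-0.647
apply F[12]=+10.000 → step 13: x=-0.144, v=-0.466, θ₁=0.725, ω₁=4.064, θ₂=-0.174, ω₂=-1.555, θ₃=-0.250, ω₃=-0.653
apply F[13]=+10.000 → step 14: x=-0.153, v=-0.381, θ₁=0.808, ω₁=4.264, θ₂=-0.206, ω₂=-1.664, θ₃=-0.263, ω₃=-0.654
apply F[14]=+10.000 → step 15: x=-0.160, v=-0.291, θ₁=0.896, ω₁=4.475, θ₂=-0.240, ω₂=-1.742, θ₃=-0.276, ω₃=-0.654
max |θ₂| = 0.240 ≤ 0.330 over all 16 states.

Answer: never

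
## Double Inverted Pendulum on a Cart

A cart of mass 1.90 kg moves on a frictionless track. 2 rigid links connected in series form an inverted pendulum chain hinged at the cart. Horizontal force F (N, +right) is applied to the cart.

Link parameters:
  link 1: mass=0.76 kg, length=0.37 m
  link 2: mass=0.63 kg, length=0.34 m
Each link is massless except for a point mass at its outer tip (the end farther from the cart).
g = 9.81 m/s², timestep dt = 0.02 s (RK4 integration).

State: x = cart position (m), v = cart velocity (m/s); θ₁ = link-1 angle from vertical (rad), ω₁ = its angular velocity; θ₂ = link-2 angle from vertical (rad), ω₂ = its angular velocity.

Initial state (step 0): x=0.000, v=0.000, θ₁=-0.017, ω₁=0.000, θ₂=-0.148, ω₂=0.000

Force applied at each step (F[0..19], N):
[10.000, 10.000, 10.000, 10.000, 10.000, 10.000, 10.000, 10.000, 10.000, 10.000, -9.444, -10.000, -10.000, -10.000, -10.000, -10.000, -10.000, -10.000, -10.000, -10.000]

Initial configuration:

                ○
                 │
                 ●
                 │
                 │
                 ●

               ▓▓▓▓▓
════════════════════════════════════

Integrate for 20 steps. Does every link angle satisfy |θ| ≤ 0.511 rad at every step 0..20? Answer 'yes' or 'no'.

apply F[0]=+10.000 → step 1: x=0.001, v=0.108, θ₁=-0.019, ω₁=-0.245, θ₂=-0.149, ω₂=-0.134
apply F[1]=+10.000 → step 2: x=0.004, v=0.216, θ₁=-0.027, ω₁=-0.496, θ₂=-0.153, ω₂=-0.265
apply F[2]=+10.000 → step 3: x=0.010, v=0.326, θ₁=-0.039, ω₁=-0.759, θ₂=-0.160, ω₂=-0.389
apply F[3]=+10.000 → step 4: x=0.017, v=0.438, θ₁=-0.057, ω₁=-1.039, θ₂=-0.169, ω₂=-0.503
apply F[4]=+10.000 → step 5: x=0.027, v=0.552, θ₁=-0.081, ω₁=-1.342, θ₂=-0.180, ω₂=-0.602
apply F[5]=+10.000 → step 6: x=0.039, v=0.668, θ₁=-0.111, ω₁=-1.673, θ₂=-0.193, ω₂=-0.682
apply F[6]=+10.000 → step 7: x=0.054, v=0.788, θ₁=-0.148, ω₁=-2.038, θ₂=-0.207, ω₂=-0.740
apply F[7]=+10.000 → step 8: x=0.071, v=0.910, θ₁=-0.193, ω₁=-2.439, θ₂=-0.222, ω₂=-0.772
apply F[8]=+10.000 → step 9: x=0.090, v=1.032, θ₁=-0.246, ω₁=-2.875, θ₂=-0.238, ω₂=-0.779
apply F[9]=+10.000 → step 10: x=0.112, v=1.154, θ₁=-0.308, ω₁=-3.341, θ₂=-0.253, ω₂=-0.766
apply F[10]=-9.444 → step 11: x=0.135, v=1.085, θ₁=-0.375, ω₁=-3.364, θ₂=-0.268, ω₂=-0.713
apply F[11]=-10.000 → step 12: x=0.156, v=1.014, θ₁=-0.443, ω₁=-3.434, θ₂=-0.282, ω₂=-0.627
apply F[12]=-10.000 → step 13: x=0.175, v=0.946, θ₁=-0.513, ω₁=-3.560, θ₂=-0.293, ω₂=-0.515
apply F[13]=-10.000 → step 14: x=0.193, v=0.878, θ₁=-0.586, ω₁=-3.734, θ₂=-0.302, ω₂=-0.383
apply F[14]=-10.000 → step 15: x=0.210, v=0.809, θ₁=-0.662, ω₁=-3.946, θ₂=-0.308, ω₂=-0.243
apply F[15]=-10.000 → step 16: x=0.226, v=0.735, θ₁=-0.744, ω₁=-4.190, θ₂=-0.312, ω₂=-0.106
apply F[16]=-10.000 → step 17: x=0.240, v=0.655, θ₁=-0.830, ω₁=-4.456, θ₂=-0.313, ω₂=0.013
apply F[17]=-10.000 → step 18: x=0.252, v=0.567, θ₁=-0.922, ω₁=-4.741, θ₂=-0.311, ω₂=0.099
apply F[18]=-10.000 → step 19: x=0.262, v=0.468, θ₁=-1.020, ω₁=-5.040, θ₂=-0.309, ω₂=0.136
apply F[19]=-10.000 → step 20: x=0.271, v=0.358, θ₁=-1.124, ω₁=-5.356, θ₂=-0.306, ω₂=0.110
Max |angle| over trajectory = 1.124 rad; bound = 0.511 → exceeded.

Answer: no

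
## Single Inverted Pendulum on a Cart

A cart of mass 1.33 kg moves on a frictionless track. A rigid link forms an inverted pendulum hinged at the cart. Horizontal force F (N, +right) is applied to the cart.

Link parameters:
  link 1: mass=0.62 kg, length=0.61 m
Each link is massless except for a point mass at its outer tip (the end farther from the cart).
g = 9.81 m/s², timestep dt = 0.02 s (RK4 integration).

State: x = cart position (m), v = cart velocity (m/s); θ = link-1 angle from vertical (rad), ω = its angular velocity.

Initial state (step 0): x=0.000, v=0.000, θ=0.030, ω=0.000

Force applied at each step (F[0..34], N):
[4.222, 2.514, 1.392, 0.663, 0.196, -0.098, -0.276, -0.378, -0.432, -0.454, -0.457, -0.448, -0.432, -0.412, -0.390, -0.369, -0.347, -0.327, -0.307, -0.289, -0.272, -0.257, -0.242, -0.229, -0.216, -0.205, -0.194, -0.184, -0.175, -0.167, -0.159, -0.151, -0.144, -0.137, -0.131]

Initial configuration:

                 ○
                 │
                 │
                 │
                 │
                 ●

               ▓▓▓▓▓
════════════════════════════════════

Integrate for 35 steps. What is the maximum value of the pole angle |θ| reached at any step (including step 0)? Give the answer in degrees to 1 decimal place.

apply F[0]=+4.222 → step 1: x=0.001, v=0.061, θ=0.029, ω=-0.090
apply F[1]=+2.514 → step 2: x=0.002, v=0.096, θ=0.027, ω=-0.139
apply F[2]=+1.392 → step 3: x=0.004, v=0.115, θ=0.024, ω=-0.161
apply F[3]=+0.663 → step 4: x=0.007, v=0.123, θ=0.021, ω=-0.167
apply F[4]=+0.196 → step 5: x=0.009, v=0.124, θ=0.017, ω=-0.163
apply F[5]=-0.098 → step 6: x=0.012, v=0.121, θ=0.014, ω=-0.153
apply F[6]=-0.276 → step 7: x=0.014, v=0.116, θ=0.011, ω=-0.140
apply F[7]=-0.378 → step 8: x=0.016, v=0.109, θ=0.008, ω=-0.126
apply F[8]=-0.432 → step 9: x=0.018, v=0.102, θ=0.006, ω=-0.112
apply F[9]=-0.454 → step 10: x=0.020, v=0.095, θ=0.004, ω=-0.099
apply F[10]=-0.457 → step 11: x=0.022, v=0.087, θ=0.002, ω=-0.086
apply F[11]=-0.448 → step 12: x=0.024, v=0.081, θ=0.001, ω=-0.074
apply F[12]=-0.432 → step 13: x=0.025, v=0.074, θ=-0.001, ω=-0.064
apply F[13]=-0.412 → step 14: x=0.027, v=0.068, θ=-0.002, ω=-0.054
apply F[14]=-0.390 → step 15: x=0.028, v=0.062, θ=-0.003, ω=-0.046
apply F[15]=-0.369 → step 16: x=0.029, v=0.057, θ=-0.004, ω=-0.038
apply F[16]=-0.347 → step 17: x=0.030, v=0.052, θ=-0.005, ω=-0.032
apply F[17]=-0.327 → step 18: x=0.031, v=0.048, θ=-0.005, ω=-0.026
apply F[18]=-0.307 → step 19: x=0.032, v=0.044, θ=-0.006, ω=-0.021
apply F[19]=-0.289 → step 20: x=0.033, v=0.040, θ=-0.006, ω=-0.017
apply F[20]=-0.272 → step 21: x=0.034, v=0.036, θ=-0.006, ω=-0.013
apply F[21]=-0.257 → step 22: x=0.034, v=0.033, θ=-0.007, ω=-0.010
apply F[22]=-0.242 → step 23: x=0.035, v=0.030, θ=-0.007, ω=-0.007
apply F[23]=-0.229 → step 24: x=0.036, v=0.027, θ=-0.007, ω=-0.004
apply F[24]=-0.216 → step 25: x=0.036, v=0.025, θ=-0.007, ω=-0.002
apply F[25]=-0.205 → step 26: x=0.037, v=0.022, θ=-0.007, ω=-0.000
apply F[26]=-0.194 → step 27: x=0.037, v=0.020, θ=-0.007, ω=0.001
apply F[27]=-0.184 → step 28: x=0.037, v=0.018, θ=-0.007, ω=0.003
apply F[28]=-0.175 → step 29: x=0.038, v=0.016, θ=-0.007, ω=0.004
apply F[29]=-0.167 → step 30: x=0.038, v=0.014, θ=-0.007, ω=0.005
apply F[30]=-0.159 → step 31: x=0.038, v=0.012, θ=-0.007, ω=0.005
apply F[31]=-0.151 → step 32: x=0.039, v=0.010, θ=-0.006, ω=0.006
apply F[32]=-0.144 → step 33: x=0.039, v=0.009, θ=-0.006, ω=0.007
apply F[33]=-0.137 → step 34: x=0.039, v=0.007, θ=-0.006, ω=0.007
apply F[34]=-0.131 → step 35: x=0.039, v=0.006, θ=-0.006, ω=0.007
Max |angle| over trajectory = 0.030 rad = 1.7°.

Answer: 1.7°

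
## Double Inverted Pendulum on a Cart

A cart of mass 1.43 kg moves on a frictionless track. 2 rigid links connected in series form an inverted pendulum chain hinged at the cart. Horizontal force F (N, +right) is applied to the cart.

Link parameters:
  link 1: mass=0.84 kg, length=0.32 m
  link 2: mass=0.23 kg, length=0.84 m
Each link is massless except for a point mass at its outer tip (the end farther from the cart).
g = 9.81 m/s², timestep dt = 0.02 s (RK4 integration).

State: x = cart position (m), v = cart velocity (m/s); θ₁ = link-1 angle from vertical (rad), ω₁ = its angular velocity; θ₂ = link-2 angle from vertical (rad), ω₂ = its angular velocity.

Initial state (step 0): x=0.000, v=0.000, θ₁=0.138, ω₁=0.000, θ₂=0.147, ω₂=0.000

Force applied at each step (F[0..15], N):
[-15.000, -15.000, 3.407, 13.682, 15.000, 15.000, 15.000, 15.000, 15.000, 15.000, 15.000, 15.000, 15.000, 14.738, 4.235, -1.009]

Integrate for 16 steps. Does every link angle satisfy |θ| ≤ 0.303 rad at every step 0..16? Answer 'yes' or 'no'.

Answer: yes

Derivation:
apply F[0]=-15.000 → step 1: x=-0.002, v=-0.227, θ₁=0.146, ω₁=0.786, θ₂=0.147, ω₂=0.002
apply F[1]=-15.000 → step 2: x=-0.009, v=-0.454, θ₁=0.170, ω₁=1.584, θ₂=0.147, ω₂=-0.000
apply F[2]=+3.407 → step 3: x=-0.018, v=-0.431, θ₁=0.202, ω₁=1.633, θ₂=0.147, ω₂=-0.011
apply F[3]=+13.682 → step 4: x=-0.025, v=-0.274, θ₁=0.231, ω₁=1.298, θ₂=0.147, ω₂=-0.033
apply F[4]=+15.000 → step 5: x=-0.029, v=-0.104, θ₁=0.253, ω₁=0.948, θ₂=0.146, ω₂=-0.066
apply F[5]=+15.000 → step 6: x=-0.029, v=0.062, θ₁=0.269, ω₁=0.629, θ₂=0.144, ω₂=-0.106
apply F[6]=+15.000 → step 7: x=-0.026, v=0.225, θ₁=0.279, ω₁=0.330, θ₂=0.141, ω₂=-0.152
apply F[7]=+15.000 → step 8: x=-0.020, v=0.387, θ₁=0.282, ω₁=0.042, θ₂=0.138, ω₂=-0.202
apply F[8]=+15.000 → step 9: x=-0.011, v=0.548, θ₁=0.280, ω₁=-0.244, θ₂=0.133, ω₂=-0.253
apply F[9]=+15.000 → step 10: x=0.002, v=0.711, θ₁=0.273, ω₁=-0.536, θ₂=0.128, ω₂=-0.304
apply F[10]=+15.000 → step 11: x=0.018, v=0.876, θ₁=0.259, ω₁=-0.845, θ₂=0.121, ω₂=-0.353
apply F[11]=+15.000 → step 12: x=0.037, v=1.044, θ₁=0.239, ω₁=-1.180, θ₂=0.114, ω₂=-0.397
apply F[12]=+15.000 → step 13: x=0.059, v=1.218, θ₁=0.211, ω₁=-1.550, θ₂=0.105, ω₂=-0.435
apply F[13]=+14.738 → step 14: x=0.086, v=1.394, θ₁=0.176, ω₁=-1.956, θ₂=0.096, ω₂=-0.465
apply F[14]=+4.235 → step 15: x=0.114, v=1.433, θ₁=0.137, ω₁=-1.971, θ₂=0.087, ω₂=-0.482
apply F[15]=-1.009 → step 16: x=0.142, v=1.404, θ₁=0.099, ω₁=-1.804, θ₂=0.077, ω₂=-0.491
Max |angle| over trajectory = 0.282 rad; bound = 0.303 → within bound.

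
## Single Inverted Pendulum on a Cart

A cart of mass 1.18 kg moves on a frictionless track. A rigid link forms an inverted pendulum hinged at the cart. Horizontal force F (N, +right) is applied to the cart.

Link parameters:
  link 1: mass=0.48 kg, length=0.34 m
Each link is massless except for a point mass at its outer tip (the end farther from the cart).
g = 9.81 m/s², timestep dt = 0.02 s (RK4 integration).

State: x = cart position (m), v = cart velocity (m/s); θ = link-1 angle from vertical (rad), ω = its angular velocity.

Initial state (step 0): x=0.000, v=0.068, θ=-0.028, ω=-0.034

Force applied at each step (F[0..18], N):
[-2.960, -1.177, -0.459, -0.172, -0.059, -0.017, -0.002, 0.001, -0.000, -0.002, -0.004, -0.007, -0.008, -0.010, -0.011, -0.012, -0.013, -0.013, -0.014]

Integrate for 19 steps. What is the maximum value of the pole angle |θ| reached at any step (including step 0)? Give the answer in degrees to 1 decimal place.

Answer: 1.6°

Derivation:
apply F[0]=-2.960 → step 1: x=0.001, v=0.020, θ=-0.027, ω=0.091
apply F[1]=-1.177 → step 2: x=0.001, v=0.002, θ=-0.025, ω=0.128
apply F[2]=-0.459 → step 3: x=0.001, v=-0.004, θ=-0.023, ω=0.131
apply F[3]=-0.172 → step 4: x=0.001, v=-0.005, θ=-0.020, ω=0.123
apply F[4]=-0.059 → step 5: x=0.001, v=-0.004, θ=-0.018, ω=0.110
apply F[5]=-0.017 → step 6: x=0.001, v=-0.003, θ=-0.016, ω=0.098
apply F[6]=-0.002 → step 7: x=0.001, v=-0.002, θ=-0.014, ω=0.086
apply F[7]=+0.001 → step 8: x=0.001, v=-0.001, θ=-0.012, ω=0.075
apply F[8]=-0.000 → step 9: x=0.001, v=-0.000, θ=-0.011, ω=0.066
apply F[9]=-0.002 → step 10: x=0.001, v=0.001, θ=-0.010, ω=0.057
apply F[10]=-0.004 → step 11: x=0.001, v=0.001, θ=-0.009, ω=0.050
apply F[11]=-0.007 → step 12: x=0.001, v=0.002, θ=-0.008, ω=0.044
apply F[12]=-0.008 → step 13: x=0.001, v=0.002, θ=-0.007, ω=0.038
apply F[13]=-0.010 → step 14: x=0.001, v=0.003, θ=-0.006, ω=0.034
apply F[14]=-0.011 → step 15: x=0.001, v=0.003, θ=-0.005, ω=0.030
apply F[15]=-0.012 → step 16: x=0.001, v=0.003, θ=-0.005, ω=0.026
apply F[16]=-0.013 → step 17: x=0.001, v=0.003, θ=-0.004, ω=0.023
apply F[17]=-0.013 → step 18: x=0.001, v=0.003, θ=-0.004, ω=0.020
apply F[18]=-0.014 → step 19: x=0.001, v=0.003, θ=-0.004, ω=0.018
Max |angle| over trajectory = 0.028 rad = 1.6°.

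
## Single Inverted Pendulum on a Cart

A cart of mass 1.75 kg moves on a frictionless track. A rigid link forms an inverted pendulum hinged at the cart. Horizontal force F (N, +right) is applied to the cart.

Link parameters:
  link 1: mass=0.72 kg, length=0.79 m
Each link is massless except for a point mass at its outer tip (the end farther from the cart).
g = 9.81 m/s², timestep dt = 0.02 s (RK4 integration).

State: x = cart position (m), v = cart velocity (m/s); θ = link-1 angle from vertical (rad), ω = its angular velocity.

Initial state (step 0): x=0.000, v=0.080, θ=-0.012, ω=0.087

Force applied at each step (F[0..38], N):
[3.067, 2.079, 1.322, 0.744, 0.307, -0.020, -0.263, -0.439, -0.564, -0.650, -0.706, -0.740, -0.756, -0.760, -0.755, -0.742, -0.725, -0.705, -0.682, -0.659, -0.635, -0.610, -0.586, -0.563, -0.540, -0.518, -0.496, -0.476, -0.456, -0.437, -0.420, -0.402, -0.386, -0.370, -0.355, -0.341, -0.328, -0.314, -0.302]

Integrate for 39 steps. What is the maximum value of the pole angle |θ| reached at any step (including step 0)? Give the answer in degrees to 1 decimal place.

Answer: 1.1°

Derivation:
apply F[0]=+3.067 → step 1: x=0.002, v=0.116, θ=-0.011, ω=0.039
apply F[1]=+2.079 → step 2: x=0.005, v=0.141, θ=-0.010, ω=0.005
apply F[2]=+1.322 → step 3: x=0.007, v=0.157, θ=-0.010, ω=-0.018
apply F[3]=+0.744 → step 4: x=0.011, v=0.166, θ=-0.011, ω=-0.032
apply F[4]=+0.307 → step 5: x=0.014, v=0.170, θ=-0.012, ω=-0.041
apply F[5]=-0.020 → step 6: x=0.017, v=0.171, θ=-0.013, ω=-0.045
apply F[6]=-0.263 → step 7: x=0.021, v=0.169, θ=-0.013, ω=-0.045
apply F[7]=-0.439 → step 8: x=0.024, v=0.165, θ=-0.014, ω=-0.044
apply F[8]=-0.564 → step 9: x=0.027, v=0.160, θ=-0.015, ω=-0.041
apply F[9]=-0.650 → step 10: x=0.031, v=0.154, θ=-0.016, ω=-0.037
apply F[10]=-0.706 → step 11: x=0.034, v=0.147, θ=-0.017, ω=-0.032
apply F[11]=-0.740 → step 12: x=0.037, v=0.140, θ=-0.017, ω=-0.028
apply F[12]=-0.756 → step 13: x=0.039, v=0.133, θ=-0.018, ω=-0.023
apply F[13]=-0.760 → step 14: x=0.042, v=0.125, θ=-0.018, ω=-0.018
apply F[14]=-0.755 → step 15: x=0.044, v=0.118, θ=-0.018, ω=-0.014
apply F[15]=-0.742 → step 16: x=0.047, v=0.111, θ=-0.019, ω=-0.009
apply F[16]=-0.725 → step 17: x=0.049, v=0.105, θ=-0.019, ω=-0.006
apply F[17]=-0.705 → step 18: x=0.051, v=0.098, θ=-0.019, ω=-0.002
apply F[18]=-0.682 → step 19: x=0.053, v=0.092, θ=-0.019, ω=0.001
apply F[19]=-0.659 → step 20: x=0.054, v=0.086, θ=-0.019, ω=0.004
apply F[20]=-0.635 → step 21: x=0.056, v=0.080, θ=-0.019, ω=0.007
apply F[21]=-0.610 → step 22: x=0.058, v=0.075, θ=-0.019, ω=0.009
apply F[22]=-0.586 → step 23: x=0.059, v=0.069, θ=-0.018, ω=0.011
apply F[23]=-0.563 → step 24: x=0.060, v=0.064, θ=-0.018, ω=0.013
apply F[24]=-0.540 → step 25: x=0.062, v=0.060, θ=-0.018, ω=0.014
apply F[25]=-0.518 → step 26: x=0.063, v=0.055, θ=-0.018, ω=0.015
apply F[26]=-0.496 → step 27: x=0.064, v=0.051, θ=-0.017, ω=0.016
apply F[27]=-0.476 → step 28: x=0.065, v=0.047, θ=-0.017, ω=0.017
apply F[28]=-0.456 → step 29: x=0.066, v=0.043, θ=-0.017, ω=0.018
apply F[29]=-0.437 → step 30: x=0.067, v=0.039, θ=-0.016, ω=0.019
apply F[30]=-0.420 → step 31: x=0.067, v=0.036, θ=-0.016, ω=0.019
apply F[31]=-0.402 → step 32: x=0.068, v=0.033, θ=-0.015, ω=0.019
apply F[32]=-0.386 → step 33: x=0.069, v=0.029, θ=-0.015, ω=0.020
apply F[33]=-0.370 → step 34: x=0.069, v=0.026, θ=-0.015, ω=0.020
apply F[34]=-0.355 → step 35: x=0.070, v=0.023, θ=-0.014, ω=0.020
apply F[35]=-0.341 → step 36: x=0.070, v=0.021, θ=-0.014, ω=0.020
apply F[36]=-0.328 → step 37: x=0.070, v=0.018, θ=-0.014, ω=0.020
apply F[37]=-0.314 → step 38: x=0.071, v=0.016, θ=-0.013, ω=0.020
apply F[38]=-0.302 → step 39: x=0.071, v=0.013, θ=-0.013, ω=0.019
Max |angle| over trajectory = 0.019 rad = 1.1°.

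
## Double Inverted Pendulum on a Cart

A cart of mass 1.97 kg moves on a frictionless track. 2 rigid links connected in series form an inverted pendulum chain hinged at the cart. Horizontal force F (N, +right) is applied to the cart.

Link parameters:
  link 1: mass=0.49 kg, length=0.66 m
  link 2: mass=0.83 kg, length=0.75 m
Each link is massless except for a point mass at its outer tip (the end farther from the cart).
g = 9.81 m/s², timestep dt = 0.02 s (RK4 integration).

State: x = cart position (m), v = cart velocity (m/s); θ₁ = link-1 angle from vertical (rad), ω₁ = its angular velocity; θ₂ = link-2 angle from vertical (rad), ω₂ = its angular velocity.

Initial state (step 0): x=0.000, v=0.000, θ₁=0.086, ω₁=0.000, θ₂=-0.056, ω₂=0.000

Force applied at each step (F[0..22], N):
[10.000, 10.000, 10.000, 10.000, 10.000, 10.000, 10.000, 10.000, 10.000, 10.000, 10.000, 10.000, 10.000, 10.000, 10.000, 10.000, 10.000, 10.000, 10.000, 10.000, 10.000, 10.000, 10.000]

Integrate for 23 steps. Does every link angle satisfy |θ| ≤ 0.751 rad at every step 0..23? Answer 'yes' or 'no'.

apply F[0]=+10.000 → step 1: x=0.001, v=0.090, θ₁=0.086, ω₁=-0.040, θ₂=-0.057, ω₂=-0.100
apply F[1]=+10.000 → step 2: x=0.004, v=0.181, θ₁=0.084, ω₁=-0.080, θ₂=-0.060, ω₂=-0.201
apply F[2]=+10.000 → step 3: x=0.008, v=0.271, θ₁=0.082, ω₁=-0.120, θ₂=-0.065, ω₂=-0.303
apply F[3]=+10.000 → step 4: x=0.014, v=0.362, θ₁=0.080, ω₁=-0.160, θ₂=-0.072, ω₂=-0.407
apply F[4]=+10.000 → step 5: x=0.023, v=0.454, θ₁=0.076, ω₁=-0.201, θ₂=-0.081, ω₂=-0.513
apply F[5]=+10.000 → step 6: x=0.033, v=0.546, θ₁=0.072, ω₁=-0.241, θ₂=-0.093, ω₂=-0.622
apply F[6]=+10.000 → step 7: x=0.044, v=0.639, θ₁=0.066, ω₁=-0.283, θ₂=-0.106, ω₂=-0.735
apply F[7]=+10.000 → step 8: x=0.058, v=0.732, θ₁=0.060, ω₁=-0.325, θ₂=-0.122, ω₂=-0.853
apply F[8]=+10.000 → step 9: x=0.074, v=0.827, θ₁=0.053, ω₁=-0.368, θ₂=-0.140, ω₂=-0.974
apply F[9]=+10.000 → step 10: x=0.091, v=0.923, θ₁=0.046, ω₁=-0.413, θ₂=-0.161, ω₂=-1.100
apply F[10]=+10.000 → step 11: x=0.111, v=1.019, θ₁=0.037, ω₁=-0.460, θ₂=-0.184, ω₂=-1.231
apply F[11]=+10.000 → step 12: x=0.132, v=1.117, θ₁=0.027, ω₁=-0.510, θ₂=-0.210, ω₂=-1.367
apply F[12]=+10.000 → step 13: x=0.155, v=1.216, θ₁=0.016, ω₁=-0.564, θ₂=-0.239, ω₂=-1.507
apply F[13]=+10.000 → step 14: x=0.181, v=1.317, θ₁=0.005, ω₁=-0.623, θ₂=-0.271, ω₂=-1.650
apply F[14]=+10.000 → step 15: x=0.208, v=1.419, θ₁=-0.009, ω₁=-0.690, θ₂=-0.305, ω₂=-1.796
apply F[15]=+10.000 → step 16: x=0.237, v=1.522, θ₁=-0.023, ω₁=-0.766, θ₂=-0.343, ω₂=-1.943
apply F[16]=+10.000 → step 17: x=0.269, v=1.626, θ₁=-0.039, ω₁=-0.852, θ₂=-0.383, ω₂=-2.089
apply F[17]=+10.000 → step 18: x=0.302, v=1.731, θ₁=-0.057, ω₁=-0.953, θ₂=-0.426, ω₂=-2.233
apply F[18]=+10.000 → step 19: x=0.338, v=1.837, θ₁=-0.077, ω₁=-1.069, θ₂=-0.472, ω₂=-2.373
apply F[19]=+10.000 → step 20: x=0.376, v=1.944, θ₁=-0.100, ω₁=-1.204, θ₂=-0.521, ω₂=-2.505
apply F[20]=+10.000 → step 21: x=0.416, v=2.052, θ₁=-0.126, ω₁=-1.360, θ₂=-0.572, ω₂=-2.626
apply F[21]=+10.000 → step 22: x=0.458, v=2.160, θ₁=-0.155, ω₁=-1.540, θ₂=-0.626, ω₂=-2.735
apply F[22]=+10.000 → step 23: x=0.502, v=2.267, θ₁=-0.188, ω₁=-1.745, θ₂=-0.682, ω₂=-2.826
Max |angle| over trajectory = 0.682 rad; bound = 0.751 → within bound.

Answer: yes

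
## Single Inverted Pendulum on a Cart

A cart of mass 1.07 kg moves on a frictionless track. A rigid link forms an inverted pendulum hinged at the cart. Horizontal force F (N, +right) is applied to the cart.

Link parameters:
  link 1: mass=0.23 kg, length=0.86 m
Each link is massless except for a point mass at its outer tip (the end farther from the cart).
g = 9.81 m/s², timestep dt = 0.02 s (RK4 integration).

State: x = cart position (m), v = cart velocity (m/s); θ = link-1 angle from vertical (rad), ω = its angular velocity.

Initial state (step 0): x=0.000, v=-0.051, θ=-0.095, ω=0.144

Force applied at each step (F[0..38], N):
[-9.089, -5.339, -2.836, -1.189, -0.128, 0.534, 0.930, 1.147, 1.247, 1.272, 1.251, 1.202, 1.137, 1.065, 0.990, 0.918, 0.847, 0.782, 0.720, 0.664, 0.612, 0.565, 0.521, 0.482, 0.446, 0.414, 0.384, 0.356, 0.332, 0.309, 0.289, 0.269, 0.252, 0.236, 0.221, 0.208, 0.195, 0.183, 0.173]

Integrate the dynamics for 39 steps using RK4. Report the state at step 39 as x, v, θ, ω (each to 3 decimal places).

Answer: x=-0.110, v=0.013, θ=0.011, ω=-0.016

Derivation:
apply F[0]=-9.089 → step 1: x=-0.003, v=-0.217, θ=-0.090, ω=0.315
apply F[1]=-5.339 → step 2: x=-0.008, v=-0.313, θ=-0.083, ω=0.406
apply F[2]=-2.836 → step 3: x=-0.015, v=-0.362, θ=-0.075, ω=0.446
apply F[3]=-1.189 → step 4: x=-0.022, v=-0.382, θ=-0.066, ω=0.452
apply F[4]=-0.128 → step 5: x=-0.030, v=-0.382, θ=-0.057, ω=0.438
apply F[5]=+0.534 → step 6: x=-0.037, v=-0.369, θ=-0.048, ω=0.412
apply F[6]=+0.930 → step 7: x=-0.044, v=-0.350, θ=-0.040, ω=0.379
apply F[7]=+1.147 → step 8: x=-0.051, v=-0.327, θ=-0.033, ω=0.344
apply F[8]=+1.247 → step 9: x=-0.058, v=-0.303, θ=-0.027, ω=0.309
apply F[9]=+1.272 → step 10: x=-0.063, v=-0.278, θ=-0.021, ω=0.275
apply F[10]=+1.251 → step 11: x=-0.069, v=-0.254, θ=-0.016, ω=0.243
apply F[11]=+1.202 → step 12: x=-0.074, v=-0.231, θ=-0.011, ω=0.213
apply F[12]=+1.137 → step 13: x=-0.078, v=-0.209, θ=-0.007, ω=0.186
apply F[13]=+1.065 → step 14: x=-0.082, v=-0.189, θ=-0.004, ω=0.161
apply F[14]=+0.990 → step 15: x=-0.086, v=-0.170, θ=-0.001, ω=0.139
apply F[15]=+0.918 → step 16: x=-0.089, v=-0.153, θ=0.002, ω=0.119
apply F[16]=+0.847 → step 17: x=-0.092, v=-0.138, θ=0.004, ω=0.101
apply F[17]=+0.782 → step 18: x=-0.094, v=-0.123, θ=0.006, ω=0.086
apply F[18]=+0.720 → step 19: x=-0.097, v=-0.110, θ=0.008, ω=0.072
apply F[19]=+0.664 → step 20: x=-0.099, v=-0.098, θ=0.009, ω=0.060
apply F[20]=+0.612 → step 21: x=-0.101, v=-0.087, θ=0.010, ω=0.049
apply F[21]=+0.565 → step 22: x=-0.102, v=-0.077, θ=0.011, ω=0.040
apply F[22]=+0.521 → step 23: x=-0.104, v=-0.068, θ=0.012, ω=0.032
apply F[23]=+0.482 → step 24: x=-0.105, v=-0.059, θ=0.012, ω=0.024
apply F[24]=+0.446 → step 25: x=-0.106, v=-0.051, θ=0.013, ω=0.018
apply F[25]=+0.414 → step 26: x=-0.107, v=-0.044, θ=0.013, ω=0.013
apply F[26]=+0.384 → step 27: x=-0.108, v=-0.037, θ=0.013, ω=0.008
apply F[27]=+0.356 → step 28: x=-0.108, v=-0.031, θ=0.013, ω=0.004
apply F[28]=+0.332 → step 29: x=-0.109, v=-0.026, θ=0.013, ω=0.000
apply F[29]=+0.309 → step 30: x=-0.109, v=-0.020, θ=0.013, ω=-0.003
apply F[30]=+0.289 → step 31: x=-0.110, v=-0.016, θ=0.013, ω=-0.005
apply F[31]=+0.269 → step 32: x=-0.110, v=-0.011, θ=0.013, ω=-0.007
apply F[32]=+0.252 → step 33: x=-0.110, v=-0.007, θ=0.013, ω=-0.009
apply F[33]=+0.236 → step 34: x=-0.110, v=-0.003, θ=0.013, ω=-0.011
apply F[34]=+0.221 → step 35: x=-0.110, v=0.001, θ=0.012, ω=-0.012
apply F[35]=+0.208 → step 36: x=-0.110, v=0.004, θ=0.012, ω=-0.013
apply F[36]=+0.195 → step 37: x=-0.110, v=0.007, θ=0.012, ω=-0.014
apply F[37]=+0.183 → step 38: x=-0.110, v=0.010, θ=0.012, ω=-0.015
apply F[38]=+0.173 → step 39: x=-0.110, v=0.013, θ=0.011, ω=-0.016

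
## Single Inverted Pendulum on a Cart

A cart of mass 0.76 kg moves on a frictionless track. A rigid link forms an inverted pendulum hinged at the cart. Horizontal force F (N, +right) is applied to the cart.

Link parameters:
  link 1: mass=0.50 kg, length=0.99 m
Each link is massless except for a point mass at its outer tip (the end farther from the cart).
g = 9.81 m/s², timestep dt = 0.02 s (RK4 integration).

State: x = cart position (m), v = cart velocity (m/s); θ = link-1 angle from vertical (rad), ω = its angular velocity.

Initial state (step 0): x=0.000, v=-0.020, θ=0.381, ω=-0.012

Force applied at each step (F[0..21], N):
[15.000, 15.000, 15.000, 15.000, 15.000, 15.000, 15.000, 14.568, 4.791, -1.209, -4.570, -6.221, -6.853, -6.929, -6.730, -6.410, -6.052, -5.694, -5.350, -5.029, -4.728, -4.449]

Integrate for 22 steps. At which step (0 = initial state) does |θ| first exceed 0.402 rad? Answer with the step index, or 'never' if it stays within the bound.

Answer: never

Derivation:
apply F[0]=+15.000 → step 1: x=0.003, v=0.301, θ=0.378, ω=-0.240
apply F[1]=+15.000 → step 2: x=0.012, v=0.624, θ=0.371, ω=-0.471
apply F[2]=+15.000 → step 3: x=0.028, v=0.950, θ=0.360, ω=-0.707
apply F[3]=+15.000 → step 4: x=0.050, v=1.280, θ=0.343, ω=-0.952
apply F[4]=+15.000 → step 5: x=0.079, v=1.616, θ=0.321, ω=-1.208
apply F[5]=+15.000 → step 6: x=0.115, v=1.960, θ=0.295, ω=-1.479
apply F[6]=+15.000 → step 7: x=0.158, v=2.313, θ=0.262, ω=-1.766
apply F[7]=+14.568 → step 8: x=0.207, v=2.664, θ=0.224, ω=-2.063
apply F[8]=+4.791 → step 9: x=0.262, v=2.773, θ=0.182, ω=-2.131
apply F[9]=-1.209 → step 10: x=0.317, v=2.731, θ=0.140, ω=-2.057
apply F[10]=-4.570 → step 11: x=0.370, v=2.602, θ=0.101, ω=-1.905
apply F[11]=-6.221 → step 12: x=0.420, v=2.432, θ=0.064, ω=-1.717
apply F[12]=-6.853 → step 13: x=0.467, v=2.248, θ=0.032, ω=-1.522
apply F[13]=-6.929 → step 14: x=0.510, v=2.064, θ=0.003, ω=-1.332
apply F[14]=-6.730 → step 15: x=0.550, v=1.888, θ=-0.021, ω=-1.156
apply F[15]=-6.410 → step 16: x=0.586, v=1.723, θ=-0.043, ω=-0.996
apply F[16]=-6.052 → step 17: x=0.619, v=1.570, θ=-0.061, ω=-0.852
apply F[17]=-5.694 → step 18: x=0.649, v=1.429, θ=-0.077, ω=-0.724
apply F[18]=-5.350 → step 19: x=0.676, v=1.299, θ=-0.090, ω=-0.610
apply F[19]=-5.029 → step 20: x=0.701, v=1.179, θ=-0.102, ω=-0.509
apply F[20]=-4.728 → step 21: x=0.723, v=1.069, θ=-0.111, ω=-0.419
apply F[21]=-4.449 → step 22: x=0.744, v=0.967, θ=-0.118, ω=-0.340
max |θ| = 0.381 ≤ 0.402 over all 23 states.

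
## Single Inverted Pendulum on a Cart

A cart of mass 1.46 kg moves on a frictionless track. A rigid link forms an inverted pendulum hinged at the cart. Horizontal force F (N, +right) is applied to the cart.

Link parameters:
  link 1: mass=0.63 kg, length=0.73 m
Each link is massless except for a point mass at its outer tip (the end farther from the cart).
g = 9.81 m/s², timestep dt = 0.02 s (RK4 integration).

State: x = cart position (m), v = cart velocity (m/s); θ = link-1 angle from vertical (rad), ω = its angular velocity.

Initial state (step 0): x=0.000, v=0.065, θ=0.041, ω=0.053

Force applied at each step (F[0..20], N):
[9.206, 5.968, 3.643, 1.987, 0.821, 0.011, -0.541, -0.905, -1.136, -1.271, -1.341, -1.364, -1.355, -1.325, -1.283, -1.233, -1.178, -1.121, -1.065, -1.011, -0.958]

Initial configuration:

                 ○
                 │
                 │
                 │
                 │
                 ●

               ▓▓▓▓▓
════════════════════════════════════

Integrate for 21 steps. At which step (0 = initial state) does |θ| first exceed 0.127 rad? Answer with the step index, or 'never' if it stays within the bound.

Answer: never

Derivation:
apply F[0]=+9.206 → step 1: x=0.003, v=0.188, θ=0.040, ω=-0.104
apply F[1]=+5.968 → step 2: x=0.007, v=0.266, θ=0.037, ω=-0.201
apply F[2]=+3.643 → step 3: x=0.013, v=0.313, θ=0.033, ω=-0.255
apply F[3]=+1.987 → step 4: x=0.019, v=0.338, θ=0.028, ω=-0.281
apply F[4]=+0.821 → step 5: x=0.026, v=0.347, θ=0.022, ω=-0.287
apply F[5]=+0.011 → step 6: x=0.033, v=0.345, θ=0.016, ω=-0.280
apply F[6]=-0.541 → step 7: x=0.040, v=0.337, θ=0.011, ω=-0.264
apply F[7]=-0.905 → step 8: x=0.047, v=0.324, θ=0.006, ω=-0.244
apply F[8]=-1.136 → step 9: x=0.053, v=0.308, θ=0.001, ω=-0.222
apply F[9]=-1.271 → step 10: x=0.059, v=0.290, θ=-0.003, ω=-0.198
apply F[10]=-1.341 → step 11: x=0.064, v=0.273, θ=-0.007, ω=-0.175
apply F[11]=-1.364 → step 12: x=0.070, v=0.255, θ=-0.010, ω=-0.153
apply F[12]=-1.355 → step 13: x=0.075, v=0.237, θ=-0.013, ω=-0.132
apply F[13]=-1.325 → step 14: x=0.079, v=0.220, θ=-0.015, ω=-0.112
apply F[14]=-1.283 → step 15: x=0.083, v=0.204, θ=-0.018, ω=-0.095
apply F[15]=-1.233 → step 16: x=0.087, v=0.189, θ=-0.019, ω=-0.079
apply F[16]=-1.178 → step 17: x=0.091, v=0.174, θ=-0.021, ω=-0.064
apply F[17]=-1.121 → step 18: x=0.094, v=0.161, θ=-0.022, ω=-0.051
apply F[18]=-1.065 → step 19: x=0.097, v=0.148, θ=-0.023, ω=-0.040
apply F[19]=-1.011 → step 20: x=0.100, v=0.136, θ=-0.023, ω=-0.030
apply F[20]=-0.958 → step 21: x=0.103, v=0.125, θ=-0.024, ω=-0.021
max |θ| = 0.041 ≤ 0.127 over all 22 states.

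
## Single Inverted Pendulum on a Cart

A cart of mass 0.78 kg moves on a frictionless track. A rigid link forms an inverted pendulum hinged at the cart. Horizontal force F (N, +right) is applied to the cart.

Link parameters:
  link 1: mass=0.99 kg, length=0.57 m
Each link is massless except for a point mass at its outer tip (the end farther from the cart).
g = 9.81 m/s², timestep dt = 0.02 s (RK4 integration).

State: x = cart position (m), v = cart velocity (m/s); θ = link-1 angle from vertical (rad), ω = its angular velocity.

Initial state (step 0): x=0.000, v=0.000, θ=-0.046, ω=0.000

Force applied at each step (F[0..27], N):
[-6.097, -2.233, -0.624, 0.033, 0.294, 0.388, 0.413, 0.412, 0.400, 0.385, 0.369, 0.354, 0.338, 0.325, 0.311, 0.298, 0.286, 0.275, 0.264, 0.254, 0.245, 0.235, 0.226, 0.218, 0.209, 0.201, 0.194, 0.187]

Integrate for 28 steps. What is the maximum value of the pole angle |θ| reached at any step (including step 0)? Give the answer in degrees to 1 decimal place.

Answer: 2.6°

Derivation:
apply F[0]=-6.097 → step 1: x=-0.001, v=-0.145, θ=-0.044, ω=0.238
apply F[1]=-2.233 → step 2: x=-0.005, v=-0.192, θ=-0.038, ω=0.306
apply F[2]=-0.624 → step 3: x=-0.009, v=-0.199, θ=-0.032, ω=0.307
apply F[3]=+0.033 → step 4: x=-0.013, v=-0.191, θ=-0.026, ω=0.283
apply F[4]=+0.294 → step 5: x=-0.016, v=-0.178, θ=-0.021, ω=0.251
apply F[5]=+0.388 → step 6: x=-0.020, v=-0.163, θ=-0.016, ω=0.220
apply F[6]=+0.413 → step 7: x=-0.023, v=-0.149, θ=-0.012, ω=0.190
apply F[7]=+0.412 → step 8: x=-0.026, v=-0.136, θ=-0.008, ω=0.164
apply F[8]=+0.400 → step 9: x=-0.028, v=-0.124, θ=-0.005, ω=0.140
apply F[9]=+0.385 → step 10: x=-0.031, v=-0.113, θ=-0.003, ω=0.120
apply F[10]=+0.369 → step 11: x=-0.033, v=-0.103, θ=-0.001, ω=0.102
apply F[11]=+0.354 → step 12: x=-0.035, v=-0.094, θ=0.001, ω=0.086
apply F[12]=+0.338 → step 13: x=-0.037, v=-0.086, θ=0.003, ω=0.073
apply F[13]=+0.325 → step 14: x=-0.038, v=-0.079, θ=0.004, ω=0.061
apply F[14]=+0.311 → step 15: x=-0.040, v=-0.072, θ=0.005, ω=0.050
apply F[15]=+0.298 → step 16: x=-0.041, v=-0.066, θ=0.006, ω=0.041
apply F[16]=+0.286 → step 17: x=-0.042, v=-0.060, θ=0.007, ω=0.034
apply F[17]=+0.275 → step 18: x=-0.043, v=-0.055, θ=0.008, ω=0.027
apply F[18]=+0.264 → step 19: x=-0.045, v=-0.050, θ=0.008, ω=0.021
apply F[19]=+0.254 → step 20: x=-0.045, v=-0.045, θ=0.008, ω=0.016
apply F[20]=+0.245 → step 21: x=-0.046, v=-0.041, θ=0.009, ω=0.012
apply F[21]=+0.235 → step 22: x=-0.047, v=-0.037, θ=0.009, ω=0.008
apply F[22]=+0.226 → step 23: x=-0.048, v=-0.034, θ=0.009, ω=0.005
apply F[23]=+0.218 → step 24: x=-0.048, v=-0.030, θ=0.009, ω=0.002
apply F[24]=+0.209 → step 25: x=-0.049, v=-0.027, θ=0.009, ω=-0.000
apply F[25]=+0.201 → step 26: x=-0.050, v=-0.024, θ=0.009, ω=-0.002
apply F[26]=+0.194 → step 27: x=-0.050, v=-0.022, θ=0.009, ω=-0.004
apply F[27]=+0.187 → step 28: x=-0.050, v=-0.019, θ=0.009, ω=-0.005
Max |angle| over trajectory = 0.046 rad = 2.6°.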